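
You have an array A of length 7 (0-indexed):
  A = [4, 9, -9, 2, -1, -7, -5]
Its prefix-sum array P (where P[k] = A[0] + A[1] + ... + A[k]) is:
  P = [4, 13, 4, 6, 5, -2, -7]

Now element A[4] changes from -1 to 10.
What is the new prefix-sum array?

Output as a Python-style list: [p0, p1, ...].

Change: A[4] -1 -> 10, delta = 11
P[k] for k < 4: unchanged (A[4] not included)
P[k] for k >= 4: shift by delta = 11
  P[0] = 4 + 0 = 4
  P[1] = 13 + 0 = 13
  P[2] = 4 + 0 = 4
  P[3] = 6 + 0 = 6
  P[4] = 5 + 11 = 16
  P[5] = -2 + 11 = 9
  P[6] = -7 + 11 = 4

Answer: [4, 13, 4, 6, 16, 9, 4]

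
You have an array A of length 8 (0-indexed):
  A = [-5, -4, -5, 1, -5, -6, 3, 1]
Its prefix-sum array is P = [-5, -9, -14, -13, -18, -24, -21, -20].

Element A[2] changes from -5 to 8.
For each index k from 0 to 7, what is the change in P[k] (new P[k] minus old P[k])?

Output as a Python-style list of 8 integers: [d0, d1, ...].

Element change: A[2] -5 -> 8, delta = 13
For k < 2: P[k] unchanged, delta_P[k] = 0
For k >= 2: P[k] shifts by exactly 13
Delta array: [0, 0, 13, 13, 13, 13, 13, 13]

Answer: [0, 0, 13, 13, 13, 13, 13, 13]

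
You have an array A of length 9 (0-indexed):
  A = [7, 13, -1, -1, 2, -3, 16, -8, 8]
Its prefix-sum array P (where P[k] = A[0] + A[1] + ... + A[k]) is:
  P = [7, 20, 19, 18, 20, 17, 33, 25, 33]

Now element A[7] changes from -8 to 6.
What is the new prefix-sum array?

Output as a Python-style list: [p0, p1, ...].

Change: A[7] -8 -> 6, delta = 14
P[k] for k < 7: unchanged (A[7] not included)
P[k] for k >= 7: shift by delta = 14
  P[0] = 7 + 0 = 7
  P[1] = 20 + 0 = 20
  P[2] = 19 + 0 = 19
  P[3] = 18 + 0 = 18
  P[4] = 20 + 0 = 20
  P[5] = 17 + 0 = 17
  P[6] = 33 + 0 = 33
  P[7] = 25 + 14 = 39
  P[8] = 33 + 14 = 47

Answer: [7, 20, 19, 18, 20, 17, 33, 39, 47]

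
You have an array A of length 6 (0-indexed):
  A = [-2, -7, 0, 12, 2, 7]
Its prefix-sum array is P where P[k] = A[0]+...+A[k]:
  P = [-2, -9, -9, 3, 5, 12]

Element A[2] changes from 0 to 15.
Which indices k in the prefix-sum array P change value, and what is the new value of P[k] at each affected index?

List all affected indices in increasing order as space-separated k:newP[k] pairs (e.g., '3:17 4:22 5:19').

P[k] = A[0] + ... + A[k]
P[k] includes A[2] iff k >= 2
Affected indices: 2, 3, ..., 5; delta = 15
  P[2]: -9 + 15 = 6
  P[3]: 3 + 15 = 18
  P[4]: 5 + 15 = 20
  P[5]: 12 + 15 = 27

Answer: 2:6 3:18 4:20 5:27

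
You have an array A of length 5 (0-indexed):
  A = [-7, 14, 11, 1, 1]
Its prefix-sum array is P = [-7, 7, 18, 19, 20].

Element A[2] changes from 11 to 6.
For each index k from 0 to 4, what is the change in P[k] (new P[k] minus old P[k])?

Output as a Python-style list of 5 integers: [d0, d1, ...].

Element change: A[2] 11 -> 6, delta = -5
For k < 2: P[k] unchanged, delta_P[k] = 0
For k >= 2: P[k] shifts by exactly -5
Delta array: [0, 0, -5, -5, -5]

Answer: [0, 0, -5, -5, -5]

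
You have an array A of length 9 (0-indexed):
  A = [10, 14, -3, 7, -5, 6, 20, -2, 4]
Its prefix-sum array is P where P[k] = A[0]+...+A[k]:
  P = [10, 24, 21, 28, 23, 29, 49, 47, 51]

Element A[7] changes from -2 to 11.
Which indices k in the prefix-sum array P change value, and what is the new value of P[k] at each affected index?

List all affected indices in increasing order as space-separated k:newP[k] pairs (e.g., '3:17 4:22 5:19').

Answer: 7:60 8:64

Derivation:
P[k] = A[0] + ... + A[k]
P[k] includes A[7] iff k >= 7
Affected indices: 7, 8, ..., 8; delta = 13
  P[7]: 47 + 13 = 60
  P[8]: 51 + 13 = 64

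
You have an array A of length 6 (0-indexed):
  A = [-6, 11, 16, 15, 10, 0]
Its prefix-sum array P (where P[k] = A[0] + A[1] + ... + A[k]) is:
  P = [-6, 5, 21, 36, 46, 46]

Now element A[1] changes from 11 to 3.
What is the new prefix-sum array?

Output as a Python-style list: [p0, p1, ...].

Change: A[1] 11 -> 3, delta = -8
P[k] for k < 1: unchanged (A[1] not included)
P[k] for k >= 1: shift by delta = -8
  P[0] = -6 + 0 = -6
  P[1] = 5 + -8 = -3
  P[2] = 21 + -8 = 13
  P[3] = 36 + -8 = 28
  P[4] = 46 + -8 = 38
  P[5] = 46 + -8 = 38

Answer: [-6, -3, 13, 28, 38, 38]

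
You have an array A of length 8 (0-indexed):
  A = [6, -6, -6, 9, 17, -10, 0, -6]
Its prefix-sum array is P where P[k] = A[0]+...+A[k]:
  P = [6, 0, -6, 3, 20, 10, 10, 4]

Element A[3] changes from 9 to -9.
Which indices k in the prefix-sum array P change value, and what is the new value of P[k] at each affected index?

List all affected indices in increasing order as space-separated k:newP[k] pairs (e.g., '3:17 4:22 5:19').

P[k] = A[0] + ... + A[k]
P[k] includes A[3] iff k >= 3
Affected indices: 3, 4, ..., 7; delta = -18
  P[3]: 3 + -18 = -15
  P[4]: 20 + -18 = 2
  P[5]: 10 + -18 = -8
  P[6]: 10 + -18 = -8
  P[7]: 4 + -18 = -14

Answer: 3:-15 4:2 5:-8 6:-8 7:-14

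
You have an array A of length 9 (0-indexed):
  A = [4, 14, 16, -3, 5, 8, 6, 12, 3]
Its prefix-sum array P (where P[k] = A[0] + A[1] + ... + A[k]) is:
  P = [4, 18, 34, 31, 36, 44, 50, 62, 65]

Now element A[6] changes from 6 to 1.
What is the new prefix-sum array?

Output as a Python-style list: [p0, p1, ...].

Change: A[6] 6 -> 1, delta = -5
P[k] for k < 6: unchanged (A[6] not included)
P[k] for k >= 6: shift by delta = -5
  P[0] = 4 + 0 = 4
  P[1] = 18 + 0 = 18
  P[2] = 34 + 0 = 34
  P[3] = 31 + 0 = 31
  P[4] = 36 + 0 = 36
  P[5] = 44 + 0 = 44
  P[6] = 50 + -5 = 45
  P[7] = 62 + -5 = 57
  P[8] = 65 + -5 = 60

Answer: [4, 18, 34, 31, 36, 44, 45, 57, 60]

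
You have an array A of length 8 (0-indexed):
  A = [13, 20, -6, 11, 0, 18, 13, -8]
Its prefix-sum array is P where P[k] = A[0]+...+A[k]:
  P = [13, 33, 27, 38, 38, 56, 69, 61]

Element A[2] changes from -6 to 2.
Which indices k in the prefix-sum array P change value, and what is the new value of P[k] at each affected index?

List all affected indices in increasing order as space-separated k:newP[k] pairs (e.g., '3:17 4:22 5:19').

P[k] = A[0] + ... + A[k]
P[k] includes A[2] iff k >= 2
Affected indices: 2, 3, ..., 7; delta = 8
  P[2]: 27 + 8 = 35
  P[3]: 38 + 8 = 46
  P[4]: 38 + 8 = 46
  P[5]: 56 + 8 = 64
  P[6]: 69 + 8 = 77
  P[7]: 61 + 8 = 69

Answer: 2:35 3:46 4:46 5:64 6:77 7:69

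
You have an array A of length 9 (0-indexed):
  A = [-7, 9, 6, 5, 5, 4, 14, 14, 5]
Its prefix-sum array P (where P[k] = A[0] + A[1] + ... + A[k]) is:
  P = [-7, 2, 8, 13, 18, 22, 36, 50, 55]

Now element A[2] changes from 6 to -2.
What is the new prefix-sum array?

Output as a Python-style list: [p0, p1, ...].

Answer: [-7, 2, 0, 5, 10, 14, 28, 42, 47]

Derivation:
Change: A[2] 6 -> -2, delta = -8
P[k] for k < 2: unchanged (A[2] not included)
P[k] for k >= 2: shift by delta = -8
  P[0] = -7 + 0 = -7
  P[1] = 2 + 0 = 2
  P[2] = 8 + -8 = 0
  P[3] = 13 + -8 = 5
  P[4] = 18 + -8 = 10
  P[5] = 22 + -8 = 14
  P[6] = 36 + -8 = 28
  P[7] = 50 + -8 = 42
  P[8] = 55 + -8 = 47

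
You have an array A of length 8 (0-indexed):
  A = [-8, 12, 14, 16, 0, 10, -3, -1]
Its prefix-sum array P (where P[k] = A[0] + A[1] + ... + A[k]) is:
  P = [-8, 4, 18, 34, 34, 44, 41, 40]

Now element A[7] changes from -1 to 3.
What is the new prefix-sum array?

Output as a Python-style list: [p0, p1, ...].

Answer: [-8, 4, 18, 34, 34, 44, 41, 44]

Derivation:
Change: A[7] -1 -> 3, delta = 4
P[k] for k < 7: unchanged (A[7] not included)
P[k] for k >= 7: shift by delta = 4
  P[0] = -8 + 0 = -8
  P[1] = 4 + 0 = 4
  P[2] = 18 + 0 = 18
  P[3] = 34 + 0 = 34
  P[4] = 34 + 0 = 34
  P[5] = 44 + 0 = 44
  P[6] = 41 + 0 = 41
  P[7] = 40 + 4 = 44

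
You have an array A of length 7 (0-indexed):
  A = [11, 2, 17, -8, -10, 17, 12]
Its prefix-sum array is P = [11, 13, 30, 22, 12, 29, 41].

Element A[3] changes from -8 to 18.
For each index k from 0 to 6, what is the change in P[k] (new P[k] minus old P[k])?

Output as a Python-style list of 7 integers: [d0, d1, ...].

Element change: A[3] -8 -> 18, delta = 26
For k < 3: P[k] unchanged, delta_P[k] = 0
For k >= 3: P[k] shifts by exactly 26
Delta array: [0, 0, 0, 26, 26, 26, 26]

Answer: [0, 0, 0, 26, 26, 26, 26]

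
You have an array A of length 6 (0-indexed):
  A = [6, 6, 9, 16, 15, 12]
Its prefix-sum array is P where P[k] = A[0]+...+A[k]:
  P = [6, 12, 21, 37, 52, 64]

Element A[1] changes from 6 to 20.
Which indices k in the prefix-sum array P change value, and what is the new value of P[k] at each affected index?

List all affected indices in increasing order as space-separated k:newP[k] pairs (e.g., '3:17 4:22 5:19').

Answer: 1:26 2:35 3:51 4:66 5:78

Derivation:
P[k] = A[0] + ... + A[k]
P[k] includes A[1] iff k >= 1
Affected indices: 1, 2, ..., 5; delta = 14
  P[1]: 12 + 14 = 26
  P[2]: 21 + 14 = 35
  P[3]: 37 + 14 = 51
  P[4]: 52 + 14 = 66
  P[5]: 64 + 14 = 78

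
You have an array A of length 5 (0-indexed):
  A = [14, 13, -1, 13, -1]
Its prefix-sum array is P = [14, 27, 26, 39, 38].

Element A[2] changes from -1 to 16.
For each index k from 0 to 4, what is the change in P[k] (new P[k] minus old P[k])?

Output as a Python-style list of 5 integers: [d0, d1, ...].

Answer: [0, 0, 17, 17, 17]

Derivation:
Element change: A[2] -1 -> 16, delta = 17
For k < 2: P[k] unchanged, delta_P[k] = 0
For k >= 2: P[k] shifts by exactly 17
Delta array: [0, 0, 17, 17, 17]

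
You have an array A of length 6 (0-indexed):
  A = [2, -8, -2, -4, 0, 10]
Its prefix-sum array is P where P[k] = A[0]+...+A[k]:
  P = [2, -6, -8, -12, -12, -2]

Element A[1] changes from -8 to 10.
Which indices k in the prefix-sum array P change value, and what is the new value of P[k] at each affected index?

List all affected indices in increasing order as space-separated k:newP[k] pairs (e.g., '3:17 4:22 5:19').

Answer: 1:12 2:10 3:6 4:6 5:16

Derivation:
P[k] = A[0] + ... + A[k]
P[k] includes A[1] iff k >= 1
Affected indices: 1, 2, ..., 5; delta = 18
  P[1]: -6 + 18 = 12
  P[2]: -8 + 18 = 10
  P[3]: -12 + 18 = 6
  P[4]: -12 + 18 = 6
  P[5]: -2 + 18 = 16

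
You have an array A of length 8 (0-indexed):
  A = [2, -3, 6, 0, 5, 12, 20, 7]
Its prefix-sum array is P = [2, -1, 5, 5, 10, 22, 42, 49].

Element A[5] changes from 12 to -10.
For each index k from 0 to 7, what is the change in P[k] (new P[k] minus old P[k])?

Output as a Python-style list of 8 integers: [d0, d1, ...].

Answer: [0, 0, 0, 0, 0, -22, -22, -22]

Derivation:
Element change: A[5] 12 -> -10, delta = -22
For k < 5: P[k] unchanged, delta_P[k] = 0
For k >= 5: P[k] shifts by exactly -22
Delta array: [0, 0, 0, 0, 0, -22, -22, -22]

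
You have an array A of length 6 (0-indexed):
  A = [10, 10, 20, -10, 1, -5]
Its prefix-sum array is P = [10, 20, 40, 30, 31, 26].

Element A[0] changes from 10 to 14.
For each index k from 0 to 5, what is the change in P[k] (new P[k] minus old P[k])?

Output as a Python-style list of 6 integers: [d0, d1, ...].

Answer: [4, 4, 4, 4, 4, 4]

Derivation:
Element change: A[0] 10 -> 14, delta = 4
For k < 0: P[k] unchanged, delta_P[k] = 0
For k >= 0: P[k] shifts by exactly 4
Delta array: [4, 4, 4, 4, 4, 4]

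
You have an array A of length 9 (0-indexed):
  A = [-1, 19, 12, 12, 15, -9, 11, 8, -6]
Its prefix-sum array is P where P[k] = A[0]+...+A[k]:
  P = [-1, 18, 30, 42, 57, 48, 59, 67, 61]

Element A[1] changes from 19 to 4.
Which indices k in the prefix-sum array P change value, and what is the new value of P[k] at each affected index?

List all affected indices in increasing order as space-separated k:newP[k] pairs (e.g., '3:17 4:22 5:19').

P[k] = A[0] + ... + A[k]
P[k] includes A[1] iff k >= 1
Affected indices: 1, 2, ..., 8; delta = -15
  P[1]: 18 + -15 = 3
  P[2]: 30 + -15 = 15
  P[3]: 42 + -15 = 27
  P[4]: 57 + -15 = 42
  P[5]: 48 + -15 = 33
  P[6]: 59 + -15 = 44
  P[7]: 67 + -15 = 52
  P[8]: 61 + -15 = 46

Answer: 1:3 2:15 3:27 4:42 5:33 6:44 7:52 8:46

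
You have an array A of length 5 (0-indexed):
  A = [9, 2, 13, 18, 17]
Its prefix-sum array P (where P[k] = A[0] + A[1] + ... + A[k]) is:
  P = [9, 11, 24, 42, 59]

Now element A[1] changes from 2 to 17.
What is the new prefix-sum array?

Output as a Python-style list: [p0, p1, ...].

Change: A[1] 2 -> 17, delta = 15
P[k] for k < 1: unchanged (A[1] not included)
P[k] for k >= 1: shift by delta = 15
  P[0] = 9 + 0 = 9
  P[1] = 11 + 15 = 26
  P[2] = 24 + 15 = 39
  P[3] = 42 + 15 = 57
  P[4] = 59 + 15 = 74

Answer: [9, 26, 39, 57, 74]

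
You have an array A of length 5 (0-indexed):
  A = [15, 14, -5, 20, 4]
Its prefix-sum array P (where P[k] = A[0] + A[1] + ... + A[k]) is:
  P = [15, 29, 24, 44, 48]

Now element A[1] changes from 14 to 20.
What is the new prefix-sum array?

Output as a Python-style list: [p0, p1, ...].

Change: A[1] 14 -> 20, delta = 6
P[k] for k < 1: unchanged (A[1] not included)
P[k] for k >= 1: shift by delta = 6
  P[0] = 15 + 0 = 15
  P[1] = 29 + 6 = 35
  P[2] = 24 + 6 = 30
  P[3] = 44 + 6 = 50
  P[4] = 48 + 6 = 54

Answer: [15, 35, 30, 50, 54]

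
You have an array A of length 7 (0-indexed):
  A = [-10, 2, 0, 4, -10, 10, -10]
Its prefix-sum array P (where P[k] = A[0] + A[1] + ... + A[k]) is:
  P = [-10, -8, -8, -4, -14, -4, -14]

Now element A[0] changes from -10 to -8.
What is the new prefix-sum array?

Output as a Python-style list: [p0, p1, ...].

Answer: [-8, -6, -6, -2, -12, -2, -12]

Derivation:
Change: A[0] -10 -> -8, delta = 2
P[k] for k < 0: unchanged (A[0] not included)
P[k] for k >= 0: shift by delta = 2
  P[0] = -10 + 2 = -8
  P[1] = -8 + 2 = -6
  P[2] = -8 + 2 = -6
  P[3] = -4 + 2 = -2
  P[4] = -14 + 2 = -12
  P[5] = -4 + 2 = -2
  P[6] = -14 + 2 = -12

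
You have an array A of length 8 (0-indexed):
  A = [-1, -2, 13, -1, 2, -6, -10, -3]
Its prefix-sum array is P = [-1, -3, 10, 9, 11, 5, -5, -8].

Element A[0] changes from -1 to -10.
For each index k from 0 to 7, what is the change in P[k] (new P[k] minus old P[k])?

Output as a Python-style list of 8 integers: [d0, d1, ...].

Answer: [-9, -9, -9, -9, -9, -9, -9, -9]

Derivation:
Element change: A[0] -1 -> -10, delta = -9
For k < 0: P[k] unchanged, delta_P[k] = 0
For k >= 0: P[k] shifts by exactly -9
Delta array: [-9, -9, -9, -9, -9, -9, -9, -9]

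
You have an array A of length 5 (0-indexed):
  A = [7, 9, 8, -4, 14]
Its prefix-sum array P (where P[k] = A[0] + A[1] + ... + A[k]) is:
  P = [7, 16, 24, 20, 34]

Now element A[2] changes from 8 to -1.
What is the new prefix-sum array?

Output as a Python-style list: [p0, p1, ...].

Answer: [7, 16, 15, 11, 25]

Derivation:
Change: A[2] 8 -> -1, delta = -9
P[k] for k < 2: unchanged (A[2] not included)
P[k] for k >= 2: shift by delta = -9
  P[0] = 7 + 0 = 7
  P[1] = 16 + 0 = 16
  P[2] = 24 + -9 = 15
  P[3] = 20 + -9 = 11
  P[4] = 34 + -9 = 25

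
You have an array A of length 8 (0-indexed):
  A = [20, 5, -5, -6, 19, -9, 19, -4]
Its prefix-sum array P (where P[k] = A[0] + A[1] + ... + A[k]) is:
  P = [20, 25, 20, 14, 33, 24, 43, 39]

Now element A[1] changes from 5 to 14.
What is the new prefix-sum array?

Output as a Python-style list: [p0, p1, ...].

Answer: [20, 34, 29, 23, 42, 33, 52, 48]

Derivation:
Change: A[1] 5 -> 14, delta = 9
P[k] for k < 1: unchanged (A[1] not included)
P[k] for k >= 1: shift by delta = 9
  P[0] = 20 + 0 = 20
  P[1] = 25 + 9 = 34
  P[2] = 20 + 9 = 29
  P[3] = 14 + 9 = 23
  P[4] = 33 + 9 = 42
  P[5] = 24 + 9 = 33
  P[6] = 43 + 9 = 52
  P[7] = 39 + 9 = 48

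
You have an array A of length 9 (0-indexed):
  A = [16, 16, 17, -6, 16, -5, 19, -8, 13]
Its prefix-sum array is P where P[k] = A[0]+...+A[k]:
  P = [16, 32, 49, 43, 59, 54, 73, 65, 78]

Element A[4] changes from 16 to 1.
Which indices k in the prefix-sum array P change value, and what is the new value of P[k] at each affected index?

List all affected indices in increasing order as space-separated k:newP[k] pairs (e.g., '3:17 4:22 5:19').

P[k] = A[0] + ... + A[k]
P[k] includes A[4] iff k >= 4
Affected indices: 4, 5, ..., 8; delta = -15
  P[4]: 59 + -15 = 44
  P[5]: 54 + -15 = 39
  P[6]: 73 + -15 = 58
  P[7]: 65 + -15 = 50
  P[8]: 78 + -15 = 63

Answer: 4:44 5:39 6:58 7:50 8:63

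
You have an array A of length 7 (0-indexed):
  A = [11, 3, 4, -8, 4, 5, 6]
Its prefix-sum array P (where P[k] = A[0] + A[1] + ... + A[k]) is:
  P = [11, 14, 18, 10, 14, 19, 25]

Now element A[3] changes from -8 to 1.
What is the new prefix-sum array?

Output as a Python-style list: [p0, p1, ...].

Answer: [11, 14, 18, 19, 23, 28, 34]

Derivation:
Change: A[3] -8 -> 1, delta = 9
P[k] for k < 3: unchanged (A[3] not included)
P[k] for k >= 3: shift by delta = 9
  P[0] = 11 + 0 = 11
  P[1] = 14 + 0 = 14
  P[2] = 18 + 0 = 18
  P[3] = 10 + 9 = 19
  P[4] = 14 + 9 = 23
  P[5] = 19 + 9 = 28
  P[6] = 25 + 9 = 34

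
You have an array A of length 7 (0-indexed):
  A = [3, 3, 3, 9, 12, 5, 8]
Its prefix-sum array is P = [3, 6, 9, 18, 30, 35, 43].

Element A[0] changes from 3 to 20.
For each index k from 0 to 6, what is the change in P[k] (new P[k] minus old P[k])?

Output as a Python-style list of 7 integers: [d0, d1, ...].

Element change: A[0] 3 -> 20, delta = 17
For k < 0: P[k] unchanged, delta_P[k] = 0
For k >= 0: P[k] shifts by exactly 17
Delta array: [17, 17, 17, 17, 17, 17, 17]

Answer: [17, 17, 17, 17, 17, 17, 17]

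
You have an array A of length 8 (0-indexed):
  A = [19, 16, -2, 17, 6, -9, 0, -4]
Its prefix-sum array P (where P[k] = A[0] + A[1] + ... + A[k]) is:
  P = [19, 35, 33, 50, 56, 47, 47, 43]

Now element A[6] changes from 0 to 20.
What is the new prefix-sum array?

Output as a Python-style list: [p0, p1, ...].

Answer: [19, 35, 33, 50, 56, 47, 67, 63]

Derivation:
Change: A[6] 0 -> 20, delta = 20
P[k] for k < 6: unchanged (A[6] not included)
P[k] for k >= 6: shift by delta = 20
  P[0] = 19 + 0 = 19
  P[1] = 35 + 0 = 35
  P[2] = 33 + 0 = 33
  P[3] = 50 + 0 = 50
  P[4] = 56 + 0 = 56
  P[5] = 47 + 0 = 47
  P[6] = 47 + 20 = 67
  P[7] = 43 + 20 = 63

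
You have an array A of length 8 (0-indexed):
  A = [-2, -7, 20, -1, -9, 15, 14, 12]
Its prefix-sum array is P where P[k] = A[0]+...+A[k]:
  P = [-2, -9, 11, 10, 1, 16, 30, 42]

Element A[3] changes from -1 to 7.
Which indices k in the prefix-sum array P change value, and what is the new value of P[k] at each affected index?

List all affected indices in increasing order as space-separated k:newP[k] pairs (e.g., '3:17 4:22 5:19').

Answer: 3:18 4:9 5:24 6:38 7:50

Derivation:
P[k] = A[0] + ... + A[k]
P[k] includes A[3] iff k >= 3
Affected indices: 3, 4, ..., 7; delta = 8
  P[3]: 10 + 8 = 18
  P[4]: 1 + 8 = 9
  P[5]: 16 + 8 = 24
  P[6]: 30 + 8 = 38
  P[7]: 42 + 8 = 50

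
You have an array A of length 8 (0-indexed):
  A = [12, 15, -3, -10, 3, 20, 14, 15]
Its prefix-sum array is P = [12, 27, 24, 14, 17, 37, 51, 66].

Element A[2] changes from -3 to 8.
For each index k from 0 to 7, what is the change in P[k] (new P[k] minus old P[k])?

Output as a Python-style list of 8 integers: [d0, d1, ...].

Answer: [0, 0, 11, 11, 11, 11, 11, 11]

Derivation:
Element change: A[2] -3 -> 8, delta = 11
For k < 2: P[k] unchanged, delta_P[k] = 0
For k >= 2: P[k] shifts by exactly 11
Delta array: [0, 0, 11, 11, 11, 11, 11, 11]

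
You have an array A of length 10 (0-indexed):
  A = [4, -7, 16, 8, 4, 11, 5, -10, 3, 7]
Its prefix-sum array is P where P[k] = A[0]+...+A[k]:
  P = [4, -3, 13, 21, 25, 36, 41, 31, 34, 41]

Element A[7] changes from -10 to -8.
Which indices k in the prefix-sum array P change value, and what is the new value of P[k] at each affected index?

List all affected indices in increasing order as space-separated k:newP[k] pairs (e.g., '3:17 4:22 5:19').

P[k] = A[0] + ... + A[k]
P[k] includes A[7] iff k >= 7
Affected indices: 7, 8, ..., 9; delta = 2
  P[7]: 31 + 2 = 33
  P[8]: 34 + 2 = 36
  P[9]: 41 + 2 = 43

Answer: 7:33 8:36 9:43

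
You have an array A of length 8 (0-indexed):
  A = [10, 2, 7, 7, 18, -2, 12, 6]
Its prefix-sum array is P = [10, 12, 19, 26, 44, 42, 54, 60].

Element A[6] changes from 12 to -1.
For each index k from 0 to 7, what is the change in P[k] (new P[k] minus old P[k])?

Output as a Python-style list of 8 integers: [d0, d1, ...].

Element change: A[6] 12 -> -1, delta = -13
For k < 6: P[k] unchanged, delta_P[k] = 0
For k >= 6: P[k] shifts by exactly -13
Delta array: [0, 0, 0, 0, 0, 0, -13, -13]

Answer: [0, 0, 0, 0, 0, 0, -13, -13]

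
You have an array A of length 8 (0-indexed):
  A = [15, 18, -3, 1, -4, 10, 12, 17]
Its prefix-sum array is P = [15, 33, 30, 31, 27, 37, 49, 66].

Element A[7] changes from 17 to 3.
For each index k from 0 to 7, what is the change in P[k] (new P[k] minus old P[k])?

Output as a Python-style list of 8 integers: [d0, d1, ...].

Answer: [0, 0, 0, 0, 0, 0, 0, -14]

Derivation:
Element change: A[7] 17 -> 3, delta = -14
For k < 7: P[k] unchanged, delta_P[k] = 0
For k >= 7: P[k] shifts by exactly -14
Delta array: [0, 0, 0, 0, 0, 0, 0, -14]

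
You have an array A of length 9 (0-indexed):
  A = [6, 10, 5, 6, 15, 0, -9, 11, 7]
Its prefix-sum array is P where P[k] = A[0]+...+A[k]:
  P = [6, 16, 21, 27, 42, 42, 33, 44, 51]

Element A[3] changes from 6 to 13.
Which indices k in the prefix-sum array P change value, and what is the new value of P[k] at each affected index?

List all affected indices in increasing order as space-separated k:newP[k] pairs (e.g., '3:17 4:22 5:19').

P[k] = A[0] + ... + A[k]
P[k] includes A[3] iff k >= 3
Affected indices: 3, 4, ..., 8; delta = 7
  P[3]: 27 + 7 = 34
  P[4]: 42 + 7 = 49
  P[5]: 42 + 7 = 49
  P[6]: 33 + 7 = 40
  P[7]: 44 + 7 = 51
  P[8]: 51 + 7 = 58

Answer: 3:34 4:49 5:49 6:40 7:51 8:58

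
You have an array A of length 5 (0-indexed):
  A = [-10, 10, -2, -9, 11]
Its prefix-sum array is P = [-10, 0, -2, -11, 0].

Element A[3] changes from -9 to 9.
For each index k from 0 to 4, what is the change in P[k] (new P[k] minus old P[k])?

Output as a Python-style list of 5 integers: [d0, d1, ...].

Answer: [0, 0, 0, 18, 18]

Derivation:
Element change: A[3] -9 -> 9, delta = 18
For k < 3: P[k] unchanged, delta_P[k] = 0
For k >= 3: P[k] shifts by exactly 18
Delta array: [0, 0, 0, 18, 18]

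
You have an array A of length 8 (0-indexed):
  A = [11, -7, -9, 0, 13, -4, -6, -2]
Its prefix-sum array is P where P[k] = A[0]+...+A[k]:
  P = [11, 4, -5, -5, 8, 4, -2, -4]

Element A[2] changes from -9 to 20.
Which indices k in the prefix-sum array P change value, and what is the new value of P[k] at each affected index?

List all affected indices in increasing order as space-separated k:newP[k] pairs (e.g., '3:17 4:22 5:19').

Answer: 2:24 3:24 4:37 5:33 6:27 7:25

Derivation:
P[k] = A[0] + ... + A[k]
P[k] includes A[2] iff k >= 2
Affected indices: 2, 3, ..., 7; delta = 29
  P[2]: -5 + 29 = 24
  P[3]: -5 + 29 = 24
  P[4]: 8 + 29 = 37
  P[5]: 4 + 29 = 33
  P[6]: -2 + 29 = 27
  P[7]: -4 + 29 = 25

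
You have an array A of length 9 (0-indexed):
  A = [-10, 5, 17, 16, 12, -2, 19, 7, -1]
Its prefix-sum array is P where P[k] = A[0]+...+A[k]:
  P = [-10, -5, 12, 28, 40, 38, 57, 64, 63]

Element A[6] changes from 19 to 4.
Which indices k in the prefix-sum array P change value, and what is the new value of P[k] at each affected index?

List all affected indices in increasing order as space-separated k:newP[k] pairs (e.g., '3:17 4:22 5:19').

P[k] = A[0] + ... + A[k]
P[k] includes A[6] iff k >= 6
Affected indices: 6, 7, ..., 8; delta = -15
  P[6]: 57 + -15 = 42
  P[7]: 64 + -15 = 49
  P[8]: 63 + -15 = 48

Answer: 6:42 7:49 8:48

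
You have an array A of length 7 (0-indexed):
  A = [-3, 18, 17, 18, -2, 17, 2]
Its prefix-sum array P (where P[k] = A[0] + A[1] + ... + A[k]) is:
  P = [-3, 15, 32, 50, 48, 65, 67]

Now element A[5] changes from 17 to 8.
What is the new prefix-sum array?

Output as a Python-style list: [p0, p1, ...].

Change: A[5] 17 -> 8, delta = -9
P[k] for k < 5: unchanged (A[5] not included)
P[k] for k >= 5: shift by delta = -9
  P[0] = -3 + 0 = -3
  P[1] = 15 + 0 = 15
  P[2] = 32 + 0 = 32
  P[3] = 50 + 0 = 50
  P[4] = 48 + 0 = 48
  P[5] = 65 + -9 = 56
  P[6] = 67 + -9 = 58

Answer: [-3, 15, 32, 50, 48, 56, 58]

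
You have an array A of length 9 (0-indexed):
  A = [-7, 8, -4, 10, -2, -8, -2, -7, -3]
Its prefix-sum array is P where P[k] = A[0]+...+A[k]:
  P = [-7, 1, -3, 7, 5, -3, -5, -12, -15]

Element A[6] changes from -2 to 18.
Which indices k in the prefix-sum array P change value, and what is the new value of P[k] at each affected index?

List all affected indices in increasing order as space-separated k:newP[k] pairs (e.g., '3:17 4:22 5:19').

Answer: 6:15 7:8 8:5

Derivation:
P[k] = A[0] + ... + A[k]
P[k] includes A[6] iff k >= 6
Affected indices: 6, 7, ..., 8; delta = 20
  P[6]: -5 + 20 = 15
  P[7]: -12 + 20 = 8
  P[8]: -15 + 20 = 5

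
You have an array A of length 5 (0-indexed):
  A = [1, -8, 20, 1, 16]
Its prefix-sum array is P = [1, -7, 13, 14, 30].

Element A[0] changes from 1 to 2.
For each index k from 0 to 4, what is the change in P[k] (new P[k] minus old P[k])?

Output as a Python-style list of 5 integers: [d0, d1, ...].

Answer: [1, 1, 1, 1, 1]

Derivation:
Element change: A[0] 1 -> 2, delta = 1
For k < 0: P[k] unchanged, delta_P[k] = 0
For k >= 0: P[k] shifts by exactly 1
Delta array: [1, 1, 1, 1, 1]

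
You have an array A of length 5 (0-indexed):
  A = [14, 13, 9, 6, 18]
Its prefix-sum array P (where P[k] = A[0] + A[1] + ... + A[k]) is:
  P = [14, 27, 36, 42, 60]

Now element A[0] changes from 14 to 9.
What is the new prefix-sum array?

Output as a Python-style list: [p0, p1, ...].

Answer: [9, 22, 31, 37, 55]

Derivation:
Change: A[0] 14 -> 9, delta = -5
P[k] for k < 0: unchanged (A[0] not included)
P[k] for k >= 0: shift by delta = -5
  P[0] = 14 + -5 = 9
  P[1] = 27 + -5 = 22
  P[2] = 36 + -5 = 31
  P[3] = 42 + -5 = 37
  P[4] = 60 + -5 = 55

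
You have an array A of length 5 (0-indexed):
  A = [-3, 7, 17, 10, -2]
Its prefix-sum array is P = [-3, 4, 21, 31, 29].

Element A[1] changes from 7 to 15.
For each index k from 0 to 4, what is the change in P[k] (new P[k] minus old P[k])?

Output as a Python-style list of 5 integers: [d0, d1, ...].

Answer: [0, 8, 8, 8, 8]

Derivation:
Element change: A[1] 7 -> 15, delta = 8
For k < 1: P[k] unchanged, delta_P[k] = 0
For k >= 1: P[k] shifts by exactly 8
Delta array: [0, 8, 8, 8, 8]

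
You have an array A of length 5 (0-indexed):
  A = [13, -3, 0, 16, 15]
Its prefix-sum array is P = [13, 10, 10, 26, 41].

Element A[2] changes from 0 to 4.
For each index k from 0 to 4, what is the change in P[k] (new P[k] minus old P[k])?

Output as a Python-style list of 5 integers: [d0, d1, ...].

Element change: A[2] 0 -> 4, delta = 4
For k < 2: P[k] unchanged, delta_P[k] = 0
For k >= 2: P[k] shifts by exactly 4
Delta array: [0, 0, 4, 4, 4]

Answer: [0, 0, 4, 4, 4]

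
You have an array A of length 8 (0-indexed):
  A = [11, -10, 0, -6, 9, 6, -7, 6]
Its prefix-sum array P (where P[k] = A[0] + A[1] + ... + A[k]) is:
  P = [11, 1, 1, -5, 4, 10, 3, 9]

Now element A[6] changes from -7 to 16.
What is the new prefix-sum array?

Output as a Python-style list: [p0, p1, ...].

Change: A[6] -7 -> 16, delta = 23
P[k] for k < 6: unchanged (A[6] not included)
P[k] for k >= 6: shift by delta = 23
  P[0] = 11 + 0 = 11
  P[1] = 1 + 0 = 1
  P[2] = 1 + 0 = 1
  P[3] = -5 + 0 = -5
  P[4] = 4 + 0 = 4
  P[5] = 10 + 0 = 10
  P[6] = 3 + 23 = 26
  P[7] = 9 + 23 = 32

Answer: [11, 1, 1, -5, 4, 10, 26, 32]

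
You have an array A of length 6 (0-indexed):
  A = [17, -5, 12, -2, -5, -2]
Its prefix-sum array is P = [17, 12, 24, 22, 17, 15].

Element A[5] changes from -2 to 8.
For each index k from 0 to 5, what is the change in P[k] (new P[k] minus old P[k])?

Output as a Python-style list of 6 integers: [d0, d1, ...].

Element change: A[5] -2 -> 8, delta = 10
For k < 5: P[k] unchanged, delta_P[k] = 0
For k >= 5: P[k] shifts by exactly 10
Delta array: [0, 0, 0, 0, 0, 10]

Answer: [0, 0, 0, 0, 0, 10]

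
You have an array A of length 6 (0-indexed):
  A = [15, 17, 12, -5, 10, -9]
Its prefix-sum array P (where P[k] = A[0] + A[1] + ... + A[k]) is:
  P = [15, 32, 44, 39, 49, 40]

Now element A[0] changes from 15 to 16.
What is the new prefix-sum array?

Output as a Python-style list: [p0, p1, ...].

Change: A[0] 15 -> 16, delta = 1
P[k] for k < 0: unchanged (A[0] not included)
P[k] for k >= 0: shift by delta = 1
  P[0] = 15 + 1 = 16
  P[1] = 32 + 1 = 33
  P[2] = 44 + 1 = 45
  P[3] = 39 + 1 = 40
  P[4] = 49 + 1 = 50
  P[5] = 40 + 1 = 41

Answer: [16, 33, 45, 40, 50, 41]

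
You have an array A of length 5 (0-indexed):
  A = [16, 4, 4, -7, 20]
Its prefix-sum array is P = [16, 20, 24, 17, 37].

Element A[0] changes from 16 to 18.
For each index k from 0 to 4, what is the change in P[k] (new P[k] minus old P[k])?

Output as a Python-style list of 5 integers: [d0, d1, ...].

Element change: A[0] 16 -> 18, delta = 2
For k < 0: P[k] unchanged, delta_P[k] = 0
For k >= 0: P[k] shifts by exactly 2
Delta array: [2, 2, 2, 2, 2]

Answer: [2, 2, 2, 2, 2]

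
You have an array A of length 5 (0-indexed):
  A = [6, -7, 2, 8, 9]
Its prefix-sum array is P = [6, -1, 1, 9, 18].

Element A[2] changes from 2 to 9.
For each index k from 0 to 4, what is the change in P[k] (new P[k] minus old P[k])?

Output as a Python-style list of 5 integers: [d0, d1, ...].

Answer: [0, 0, 7, 7, 7]

Derivation:
Element change: A[2] 2 -> 9, delta = 7
For k < 2: P[k] unchanged, delta_P[k] = 0
For k >= 2: P[k] shifts by exactly 7
Delta array: [0, 0, 7, 7, 7]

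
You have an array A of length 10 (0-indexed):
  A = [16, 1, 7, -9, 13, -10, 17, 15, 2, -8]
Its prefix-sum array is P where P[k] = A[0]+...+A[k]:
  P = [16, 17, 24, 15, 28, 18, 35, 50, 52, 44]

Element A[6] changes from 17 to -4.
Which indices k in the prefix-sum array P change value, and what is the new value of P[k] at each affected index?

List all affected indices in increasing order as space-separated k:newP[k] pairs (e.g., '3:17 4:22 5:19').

P[k] = A[0] + ... + A[k]
P[k] includes A[6] iff k >= 6
Affected indices: 6, 7, ..., 9; delta = -21
  P[6]: 35 + -21 = 14
  P[7]: 50 + -21 = 29
  P[8]: 52 + -21 = 31
  P[9]: 44 + -21 = 23

Answer: 6:14 7:29 8:31 9:23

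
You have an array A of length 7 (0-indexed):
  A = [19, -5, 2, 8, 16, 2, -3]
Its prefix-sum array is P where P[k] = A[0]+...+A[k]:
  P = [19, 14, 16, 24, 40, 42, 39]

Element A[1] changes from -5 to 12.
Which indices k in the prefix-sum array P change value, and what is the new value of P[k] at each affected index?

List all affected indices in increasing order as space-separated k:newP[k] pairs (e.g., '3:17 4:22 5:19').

P[k] = A[0] + ... + A[k]
P[k] includes A[1] iff k >= 1
Affected indices: 1, 2, ..., 6; delta = 17
  P[1]: 14 + 17 = 31
  P[2]: 16 + 17 = 33
  P[3]: 24 + 17 = 41
  P[4]: 40 + 17 = 57
  P[5]: 42 + 17 = 59
  P[6]: 39 + 17 = 56

Answer: 1:31 2:33 3:41 4:57 5:59 6:56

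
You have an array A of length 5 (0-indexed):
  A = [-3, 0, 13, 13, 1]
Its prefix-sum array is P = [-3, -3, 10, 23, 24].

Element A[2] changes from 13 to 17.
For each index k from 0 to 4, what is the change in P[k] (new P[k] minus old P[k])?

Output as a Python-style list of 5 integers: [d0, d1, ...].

Element change: A[2] 13 -> 17, delta = 4
For k < 2: P[k] unchanged, delta_P[k] = 0
For k >= 2: P[k] shifts by exactly 4
Delta array: [0, 0, 4, 4, 4]

Answer: [0, 0, 4, 4, 4]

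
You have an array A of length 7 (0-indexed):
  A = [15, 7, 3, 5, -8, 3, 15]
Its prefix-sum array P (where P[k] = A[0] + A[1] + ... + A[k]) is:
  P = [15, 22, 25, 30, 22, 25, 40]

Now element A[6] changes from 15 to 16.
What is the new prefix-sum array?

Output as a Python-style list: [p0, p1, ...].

Answer: [15, 22, 25, 30, 22, 25, 41]

Derivation:
Change: A[6] 15 -> 16, delta = 1
P[k] for k < 6: unchanged (A[6] not included)
P[k] for k >= 6: shift by delta = 1
  P[0] = 15 + 0 = 15
  P[1] = 22 + 0 = 22
  P[2] = 25 + 0 = 25
  P[3] = 30 + 0 = 30
  P[4] = 22 + 0 = 22
  P[5] = 25 + 0 = 25
  P[6] = 40 + 1 = 41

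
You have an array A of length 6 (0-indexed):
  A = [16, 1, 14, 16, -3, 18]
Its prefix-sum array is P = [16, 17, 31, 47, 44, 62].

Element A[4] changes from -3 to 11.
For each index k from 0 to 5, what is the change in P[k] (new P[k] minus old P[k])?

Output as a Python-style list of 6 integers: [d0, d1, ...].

Answer: [0, 0, 0, 0, 14, 14]

Derivation:
Element change: A[4] -3 -> 11, delta = 14
For k < 4: P[k] unchanged, delta_P[k] = 0
For k >= 4: P[k] shifts by exactly 14
Delta array: [0, 0, 0, 0, 14, 14]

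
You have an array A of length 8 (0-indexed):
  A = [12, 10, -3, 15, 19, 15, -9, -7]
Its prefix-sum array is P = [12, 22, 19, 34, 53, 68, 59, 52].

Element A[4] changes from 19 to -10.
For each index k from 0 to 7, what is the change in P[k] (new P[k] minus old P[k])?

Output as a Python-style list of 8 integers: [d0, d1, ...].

Answer: [0, 0, 0, 0, -29, -29, -29, -29]

Derivation:
Element change: A[4] 19 -> -10, delta = -29
For k < 4: P[k] unchanged, delta_P[k] = 0
For k >= 4: P[k] shifts by exactly -29
Delta array: [0, 0, 0, 0, -29, -29, -29, -29]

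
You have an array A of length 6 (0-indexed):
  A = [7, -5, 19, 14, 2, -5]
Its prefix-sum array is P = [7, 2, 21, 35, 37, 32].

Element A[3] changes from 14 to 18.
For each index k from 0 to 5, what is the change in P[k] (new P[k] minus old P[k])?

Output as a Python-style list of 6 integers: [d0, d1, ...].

Answer: [0, 0, 0, 4, 4, 4]

Derivation:
Element change: A[3] 14 -> 18, delta = 4
For k < 3: P[k] unchanged, delta_P[k] = 0
For k >= 3: P[k] shifts by exactly 4
Delta array: [0, 0, 0, 4, 4, 4]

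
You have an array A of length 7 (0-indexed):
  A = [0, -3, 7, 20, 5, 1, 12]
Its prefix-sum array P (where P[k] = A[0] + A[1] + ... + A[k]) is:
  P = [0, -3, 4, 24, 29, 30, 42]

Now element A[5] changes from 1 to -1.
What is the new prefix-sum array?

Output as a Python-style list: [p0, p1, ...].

Answer: [0, -3, 4, 24, 29, 28, 40]

Derivation:
Change: A[5] 1 -> -1, delta = -2
P[k] for k < 5: unchanged (A[5] not included)
P[k] for k >= 5: shift by delta = -2
  P[0] = 0 + 0 = 0
  P[1] = -3 + 0 = -3
  P[2] = 4 + 0 = 4
  P[3] = 24 + 0 = 24
  P[4] = 29 + 0 = 29
  P[5] = 30 + -2 = 28
  P[6] = 42 + -2 = 40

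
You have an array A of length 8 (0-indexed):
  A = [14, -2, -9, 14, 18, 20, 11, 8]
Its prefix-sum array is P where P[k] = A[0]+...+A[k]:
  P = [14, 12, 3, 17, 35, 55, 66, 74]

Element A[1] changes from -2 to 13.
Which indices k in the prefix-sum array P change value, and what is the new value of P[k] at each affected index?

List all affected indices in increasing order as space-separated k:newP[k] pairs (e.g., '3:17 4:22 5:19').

P[k] = A[0] + ... + A[k]
P[k] includes A[1] iff k >= 1
Affected indices: 1, 2, ..., 7; delta = 15
  P[1]: 12 + 15 = 27
  P[2]: 3 + 15 = 18
  P[3]: 17 + 15 = 32
  P[4]: 35 + 15 = 50
  P[5]: 55 + 15 = 70
  P[6]: 66 + 15 = 81
  P[7]: 74 + 15 = 89

Answer: 1:27 2:18 3:32 4:50 5:70 6:81 7:89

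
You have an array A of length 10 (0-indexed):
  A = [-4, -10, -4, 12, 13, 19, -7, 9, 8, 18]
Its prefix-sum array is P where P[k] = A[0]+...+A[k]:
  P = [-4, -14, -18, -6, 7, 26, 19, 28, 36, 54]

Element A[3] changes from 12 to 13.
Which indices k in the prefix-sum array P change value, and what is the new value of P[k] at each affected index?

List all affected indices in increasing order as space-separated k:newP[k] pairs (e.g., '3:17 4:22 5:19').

Answer: 3:-5 4:8 5:27 6:20 7:29 8:37 9:55

Derivation:
P[k] = A[0] + ... + A[k]
P[k] includes A[3] iff k >= 3
Affected indices: 3, 4, ..., 9; delta = 1
  P[3]: -6 + 1 = -5
  P[4]: 7 + 1 = 8
  P[5]: 26 + 1 = 27
  P[6]: 19 + 1 = 20
  P[7]: 28 + 1 = 29
  P[8]: 36 + 1 = 37
  P[9]: 54 + 1 = 55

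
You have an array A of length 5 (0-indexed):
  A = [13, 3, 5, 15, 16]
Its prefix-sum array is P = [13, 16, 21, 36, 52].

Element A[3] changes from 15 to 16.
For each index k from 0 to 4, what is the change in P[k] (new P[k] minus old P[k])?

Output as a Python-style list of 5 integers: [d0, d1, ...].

Answer: [0, 0, 0, 1, 1]

Derivation:
Element change: A[3] 15 -> 16, delta = 1
For k < 3: P[k] unchanged, delta_P[k] = 0
For k >= 3: P[k] shifts by exactly 1
Delta array: [0, 0, 0, 1, 1]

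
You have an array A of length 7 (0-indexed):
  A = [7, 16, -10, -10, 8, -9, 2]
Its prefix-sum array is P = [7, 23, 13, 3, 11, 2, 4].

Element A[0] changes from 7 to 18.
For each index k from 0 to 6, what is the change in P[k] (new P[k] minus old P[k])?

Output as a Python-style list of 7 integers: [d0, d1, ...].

Element change: A[0] 7 -> 18, delta = 11
For k < 0: P[k] unchanged, delta_P[k] = 0
For k >= 0: P[k] shifts by exactly 11
Delta array: [11, 11, 11, 11, 11, 11, 11]

Answer: [11, 11, 11, 11, 11, 11, 11]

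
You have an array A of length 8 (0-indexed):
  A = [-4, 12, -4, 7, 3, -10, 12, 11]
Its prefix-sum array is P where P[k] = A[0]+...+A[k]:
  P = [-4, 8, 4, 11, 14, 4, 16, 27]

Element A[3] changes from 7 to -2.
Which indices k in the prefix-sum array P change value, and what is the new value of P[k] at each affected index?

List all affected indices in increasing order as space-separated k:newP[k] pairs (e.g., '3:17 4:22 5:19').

Answer: 3:2 4:5 5:-5 6:7 7:18

Derivation:
P[k] = A[0] + ... + A[k]
P[k] includes A[3] iff k >= 3
Affected indices: 3, 4, ..., 7; delta = -9
  P[3]: 11 + -9 = 2
  P[4]: 14 + -9 = 5
  P[5]: 4 + -9 = -5
  P[6]: 16 + -9 = 7
  P[7]: 27 + -9 = 18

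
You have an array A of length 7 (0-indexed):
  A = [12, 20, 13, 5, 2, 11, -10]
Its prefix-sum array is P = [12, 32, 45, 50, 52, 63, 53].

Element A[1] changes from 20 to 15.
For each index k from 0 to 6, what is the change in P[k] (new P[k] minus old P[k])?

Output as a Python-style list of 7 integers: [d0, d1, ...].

Answer: [0, -5, -5, -5, -5, -5, -5]

Derivation:
Element change: A[1] 20 -> 15, delta = -5
For k < 1: P[k] unchanged, delta_P[k] = 0
For k >= 1: P[k] shifts by exactly -5
Delta array: [0, -5, -5, -5, -5, -5, -5]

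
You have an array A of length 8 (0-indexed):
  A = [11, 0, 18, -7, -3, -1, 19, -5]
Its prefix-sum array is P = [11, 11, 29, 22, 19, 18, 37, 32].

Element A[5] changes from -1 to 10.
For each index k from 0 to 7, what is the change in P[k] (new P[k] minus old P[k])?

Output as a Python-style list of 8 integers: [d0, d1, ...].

Element change: A[5] -1 -> 10, delta = 11
For k < 5: P[k] unchanged, delta_P[k] = 0
For k >= 5: P[k] shifts by exactly 11
Delta array: [0, 0, 0, 0, 0, 11, 11, 11]

Answer: [0, 0, 0, 0, 0, 11, 11, 11]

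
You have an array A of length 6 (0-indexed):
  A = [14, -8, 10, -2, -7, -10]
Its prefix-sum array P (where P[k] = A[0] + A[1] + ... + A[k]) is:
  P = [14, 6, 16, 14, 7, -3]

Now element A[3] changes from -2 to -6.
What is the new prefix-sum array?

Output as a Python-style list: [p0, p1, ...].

Answer: [14, 6, 16, 10, 3, -7]

Derivation:
Change: A[3] -2 -> -6, delta = -4
P[k] for k < 3: unchanged (A[3] not included)
P[k] for k >= 3: shift by delta = -4
  P[0] = 14 + 0 = 14
  P[1] = 6 + 0 = 6
  P[2] = 16 + 0 = 16
  P[3] = 14 + -4 = 10
  P[4] = 7 + -4 = 3
  P[5] = -3 + -4 = -7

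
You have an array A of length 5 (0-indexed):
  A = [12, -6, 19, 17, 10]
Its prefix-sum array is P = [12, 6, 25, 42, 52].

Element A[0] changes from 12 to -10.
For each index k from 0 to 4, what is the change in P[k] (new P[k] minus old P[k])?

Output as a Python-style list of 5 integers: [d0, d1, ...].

Element change: A[0] 12 -> -10, delta = -22
For k < 0: P[k] unchanged, delta_P[k] = 0
For k >= 0: P[k] shifts by exactly -22
Delta array: [-22, -22, -22, -22, -22]

Answer: [-22, -22, -22, -22, -22]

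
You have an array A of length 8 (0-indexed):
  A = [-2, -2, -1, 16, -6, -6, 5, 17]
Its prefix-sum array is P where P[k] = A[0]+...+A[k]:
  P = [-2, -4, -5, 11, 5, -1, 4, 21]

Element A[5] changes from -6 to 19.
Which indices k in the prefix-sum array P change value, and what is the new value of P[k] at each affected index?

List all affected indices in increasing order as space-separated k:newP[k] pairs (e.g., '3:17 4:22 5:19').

P[k] = A[0] + ... + A[k]
P[k] includes A[5] iff k >= 5
Affected indices: 5, 6, ..., 7; delta = 25
  P[5]: -1 + 25 = 24
  P[6]: 4 + 25 = 29
  P[7]: 21 + 25 = 46

Answer: 5:24 6:29 7:46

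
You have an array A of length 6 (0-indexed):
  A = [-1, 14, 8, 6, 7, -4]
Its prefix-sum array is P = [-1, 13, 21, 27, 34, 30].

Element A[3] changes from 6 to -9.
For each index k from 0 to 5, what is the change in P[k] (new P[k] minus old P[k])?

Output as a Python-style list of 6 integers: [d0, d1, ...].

Element change: A[3] 6 -> -9, delta = -15
For k < 3: P[k] unchanged, delta_P[k] = 0
For k >= 3: P[k] shifts by exactly -15
Delta array: [0, 0, 0, -15, -15, -15]

Answer: [0, 0, 0, -15, -15, -15]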